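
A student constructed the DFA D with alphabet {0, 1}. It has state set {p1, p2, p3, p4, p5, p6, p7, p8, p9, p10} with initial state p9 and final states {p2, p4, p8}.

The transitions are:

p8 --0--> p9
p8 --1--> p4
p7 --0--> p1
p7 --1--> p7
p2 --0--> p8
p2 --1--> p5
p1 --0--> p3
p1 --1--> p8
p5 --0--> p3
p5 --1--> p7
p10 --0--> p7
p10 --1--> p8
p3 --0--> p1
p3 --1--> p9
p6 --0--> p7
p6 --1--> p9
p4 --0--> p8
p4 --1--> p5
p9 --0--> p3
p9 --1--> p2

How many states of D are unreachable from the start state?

2

No path from p9 leads to p6, p10; the other 8 states are all reachable.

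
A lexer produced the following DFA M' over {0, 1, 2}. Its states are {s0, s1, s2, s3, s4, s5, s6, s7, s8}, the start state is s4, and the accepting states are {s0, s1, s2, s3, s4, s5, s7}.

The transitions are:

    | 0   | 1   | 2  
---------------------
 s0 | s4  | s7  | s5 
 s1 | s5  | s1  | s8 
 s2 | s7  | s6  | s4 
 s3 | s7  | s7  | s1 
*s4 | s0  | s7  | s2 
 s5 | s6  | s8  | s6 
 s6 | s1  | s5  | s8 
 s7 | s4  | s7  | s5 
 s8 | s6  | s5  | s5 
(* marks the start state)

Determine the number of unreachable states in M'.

No path from s4 leads to s3; the other 8 states are all reachable.

1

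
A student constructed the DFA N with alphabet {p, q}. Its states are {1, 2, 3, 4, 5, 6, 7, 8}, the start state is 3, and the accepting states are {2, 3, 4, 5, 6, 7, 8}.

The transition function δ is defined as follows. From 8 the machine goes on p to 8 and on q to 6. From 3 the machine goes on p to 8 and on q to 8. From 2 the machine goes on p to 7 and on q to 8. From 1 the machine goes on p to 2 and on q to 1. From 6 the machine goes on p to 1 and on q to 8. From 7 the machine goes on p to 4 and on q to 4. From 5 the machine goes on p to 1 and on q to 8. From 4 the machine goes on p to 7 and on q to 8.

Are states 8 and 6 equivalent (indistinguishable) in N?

No

Reachable states from the start: {1,2,3,4,6,7,8}. Unreachable: {5} — drop them.
Start with accepting vs non-accepting: {2,3,4,6,7,8} | {1}.
On input p, block {2,3,4,6,7,8} splits into {2,3,4,7,8} and {6}.
Split {2,3,4,7,8} by δ(·,q) → {2,3,4,7} and {8}.
Refine {2,3,4,7} on symbol p: members go to different blocks, giving {2,4,7} and {3}.
Refine {2,4,7} on symbol q: members go to different blocks, giving {2,4} and {7}.
No further refinement is possible. Final partition (6 blocks): {2,4} | {1} | {6} | {8} | {3} | {7}.
8 and 6 end up in different blocks, so they are distinguishable. For instance, the string 'p' is accepted from only 8.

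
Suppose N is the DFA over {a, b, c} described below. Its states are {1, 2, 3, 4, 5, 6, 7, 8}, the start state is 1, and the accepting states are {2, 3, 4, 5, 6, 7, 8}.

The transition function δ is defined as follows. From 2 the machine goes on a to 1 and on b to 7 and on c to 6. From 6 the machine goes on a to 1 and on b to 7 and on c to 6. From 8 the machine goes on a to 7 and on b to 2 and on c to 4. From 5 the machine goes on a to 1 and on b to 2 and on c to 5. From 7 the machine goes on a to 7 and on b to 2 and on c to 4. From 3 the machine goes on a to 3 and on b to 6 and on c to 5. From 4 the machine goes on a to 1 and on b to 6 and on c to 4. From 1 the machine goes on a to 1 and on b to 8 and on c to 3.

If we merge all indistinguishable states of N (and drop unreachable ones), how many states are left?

Every state is reachable, so we keep all 8.
P0 = {2,3,4,5,6,7,8} | {1}.
On input a, block {2,3,4,5,6,7,8} splits into {2,4,5,6} and {3,7,8}.
On input b, block {2,4,5,6} splits into {2,6} and {4,5}.
Stable partition: {2,6} | {1} | {3,7,8} | {4,5} — 4 equivalence classes.

4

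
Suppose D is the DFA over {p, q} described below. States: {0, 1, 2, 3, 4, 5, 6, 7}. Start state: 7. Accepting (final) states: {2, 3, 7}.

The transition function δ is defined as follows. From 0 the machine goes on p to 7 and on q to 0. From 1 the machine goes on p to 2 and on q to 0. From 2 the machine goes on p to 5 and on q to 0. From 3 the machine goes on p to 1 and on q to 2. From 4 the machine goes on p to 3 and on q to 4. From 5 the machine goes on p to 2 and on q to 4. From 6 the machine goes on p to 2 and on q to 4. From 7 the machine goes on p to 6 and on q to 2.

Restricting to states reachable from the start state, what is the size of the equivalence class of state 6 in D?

Every state is reachable, so we keep all 8.
Initial partition by acceptance: {2,3,7} | {0,1,4,5,6}.
Split {2,3,7} by δ(·,q) → {3,7} and {2}.
On input p, block {0,1,4,5,6} splits into {1,5,6} and {0,4}.
Stable partition: {3,7} | {1,5,6} | {2} | {0,4} — 4 equivalence classes.
State 6 belongs to the block {1,5,6}, which has 3 states.

3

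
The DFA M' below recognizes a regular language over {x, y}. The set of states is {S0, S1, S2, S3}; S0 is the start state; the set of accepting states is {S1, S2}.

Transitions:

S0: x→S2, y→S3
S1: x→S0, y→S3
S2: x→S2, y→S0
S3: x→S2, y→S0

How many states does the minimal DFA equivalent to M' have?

2

Reachable states from the start: {S0,S2,S3}. Unreachable: {S1} — drop them.
P0 = {S2} | {S0,S3}.
No further refinement is possible. Final partition (2 blocks): {S2} | {S0,S3}.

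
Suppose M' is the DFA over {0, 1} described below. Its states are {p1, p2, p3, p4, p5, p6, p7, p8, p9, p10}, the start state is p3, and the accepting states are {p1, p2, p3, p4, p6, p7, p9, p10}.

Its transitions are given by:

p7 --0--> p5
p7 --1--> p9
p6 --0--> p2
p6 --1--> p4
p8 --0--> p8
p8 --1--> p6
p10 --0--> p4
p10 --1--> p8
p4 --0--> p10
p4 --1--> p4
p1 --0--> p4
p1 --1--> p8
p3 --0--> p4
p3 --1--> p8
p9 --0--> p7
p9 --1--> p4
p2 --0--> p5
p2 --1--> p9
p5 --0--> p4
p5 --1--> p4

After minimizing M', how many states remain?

6

Reachable states from the start: {p2,p3,p4,p5,p6,p7,p8,p9,p10}. Unreachable: {p1} — drop them.
Start with accepting vs non-accepting: {p2,p3,p4,p6,p7,p9,p10} | {p5,p8}.
Split {p2,p3,p4,p6,p7,p9,p10} by δ(·,0) → {p3,p4,p6,p9,p10} and {p2,p7}.
On input 0, block {p3,p4,p6,p9,p10} splits into {p3,p4,p10} and {p6,p9}.
Split {p3,p4,p10} by δ(·,1) → {p3,p10} and {p4}.
Split {p5,p8} by δ(·,0) → {p5} and {p8}.
Stable partition: {p3,p10} | {p5} | {p2,p7} | {p6,p9} | {p4} | {p8} — 6 equivalence classes.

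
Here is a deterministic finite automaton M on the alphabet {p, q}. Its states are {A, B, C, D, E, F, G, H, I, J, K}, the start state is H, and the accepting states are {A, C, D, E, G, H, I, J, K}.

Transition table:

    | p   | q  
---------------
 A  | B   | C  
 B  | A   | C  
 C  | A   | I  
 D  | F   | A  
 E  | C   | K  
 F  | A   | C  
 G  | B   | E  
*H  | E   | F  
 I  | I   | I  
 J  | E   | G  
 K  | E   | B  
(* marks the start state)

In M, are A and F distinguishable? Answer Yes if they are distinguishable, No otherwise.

Yes

First remove the unreachable states {D,G,J}; 8 states remain.
Start with accepting vs non-accepting: {A,C,E,H,I,K} | {B,F}.
Split {A,C,E,H,I,K} by δ(·,p) → {C,E,H,I,K} and {A}.
Refine {C,E,H,I,K} on symbol p: members go to different blocks, giving {E,H,I,K} and {C}.
Split {E,H,I,K} by δ(·,p) → {H,I,K} and {E}.
Split {H,I,K} by δ(·,p) → {H,K} and {I}.
No further refinement is possible. Final partition (6 blocks): {H,K} | {B,F} | {A} | {C} | {E} | {I}.
A and F end up in different blocks, so they are distinguishable. For instance, the string 'ε' is accepted from only A.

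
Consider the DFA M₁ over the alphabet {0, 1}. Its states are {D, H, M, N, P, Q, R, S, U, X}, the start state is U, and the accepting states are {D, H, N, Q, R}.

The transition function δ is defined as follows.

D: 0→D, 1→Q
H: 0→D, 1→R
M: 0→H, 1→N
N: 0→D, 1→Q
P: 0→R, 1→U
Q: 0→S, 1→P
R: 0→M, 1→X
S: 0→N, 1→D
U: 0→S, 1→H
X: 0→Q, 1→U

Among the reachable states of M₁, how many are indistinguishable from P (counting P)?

2

All states are reachable from the start state.
P0 = {D,H,N,Q,R} | {M,P,S,U,X}.
Refine {D,H,N,Q,R} on symbol 0: members go to different blocks, giving {D,H,N} and {Q,R}.
Split {M,P,S,U,X} by δ(·,0) → {M,S} and {P,X} and {U}.
No further refinement is possible. Final partition (5 blocks): {D,H,N} | {M,S} | {Q,R} | {P,X} | {U}.
State P belongs to the block {P,X}, which has 2 states.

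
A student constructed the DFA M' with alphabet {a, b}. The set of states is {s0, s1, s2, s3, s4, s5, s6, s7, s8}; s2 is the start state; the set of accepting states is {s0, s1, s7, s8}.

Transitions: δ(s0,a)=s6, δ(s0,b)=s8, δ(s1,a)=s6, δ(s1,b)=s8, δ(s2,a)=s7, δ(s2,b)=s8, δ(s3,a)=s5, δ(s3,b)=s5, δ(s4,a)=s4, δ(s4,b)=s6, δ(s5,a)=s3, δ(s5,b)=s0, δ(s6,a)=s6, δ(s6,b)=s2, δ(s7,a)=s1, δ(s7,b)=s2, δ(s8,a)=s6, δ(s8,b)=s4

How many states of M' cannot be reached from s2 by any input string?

No path from s2 leads to s0, s3, s5; the other 6 states are all reachable.

3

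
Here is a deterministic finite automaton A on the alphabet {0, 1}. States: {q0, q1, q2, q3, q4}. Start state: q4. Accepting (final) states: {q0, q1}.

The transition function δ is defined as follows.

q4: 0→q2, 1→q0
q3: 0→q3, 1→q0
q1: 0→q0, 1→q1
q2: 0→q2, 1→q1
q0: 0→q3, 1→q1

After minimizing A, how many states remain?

5

P0 = {q0,q1} | {q2,q3,q4}.
Refine {q0,q1} on symbol 0: members go to different blocks, giving {q0} and {q1}.
On input 1, block {q2,q3,q4} splits into {q3,q4} and {q2}.
Refine {q3,q4} on symbol 0: members go to different blocks, giving {q3} and {q4}.
The partition is now stable with 5 blocks: {q0} | {q3} | {q1} | {q2} | {q4}.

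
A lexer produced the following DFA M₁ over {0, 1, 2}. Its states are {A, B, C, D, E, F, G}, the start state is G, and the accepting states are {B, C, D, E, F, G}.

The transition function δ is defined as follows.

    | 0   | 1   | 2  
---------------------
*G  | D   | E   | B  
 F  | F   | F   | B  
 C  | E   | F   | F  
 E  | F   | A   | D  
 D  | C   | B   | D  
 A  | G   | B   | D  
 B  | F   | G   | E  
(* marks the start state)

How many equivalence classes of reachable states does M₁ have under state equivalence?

Every state is reachable, so we keep all 7.
Initial partition by acceptance: {B,C,D,E,F,G} | {A}.
Split {B,C,D,E,F,G} by δ(·,1) → {B,C,D,F,G} and {E}.
Split {B,C,D,F,G} by δ(·,0) → {B,D,F,G} and {C}.
Refine {B,D,F,G} on symbol 0: members go to different blocks, giving {B,F,G} and {D}.
Refine {B,F,G} on symbol 0: members go to different blocks, giving {B,F} and {G}.
Refine {B,F} on symbol 1: members go to different blocks, giving {B} and {F}.
No further refinement is possible. Final partition (7 blocks): {B} | {A} | {E} | {C} | {D} | {G} | {F}.

7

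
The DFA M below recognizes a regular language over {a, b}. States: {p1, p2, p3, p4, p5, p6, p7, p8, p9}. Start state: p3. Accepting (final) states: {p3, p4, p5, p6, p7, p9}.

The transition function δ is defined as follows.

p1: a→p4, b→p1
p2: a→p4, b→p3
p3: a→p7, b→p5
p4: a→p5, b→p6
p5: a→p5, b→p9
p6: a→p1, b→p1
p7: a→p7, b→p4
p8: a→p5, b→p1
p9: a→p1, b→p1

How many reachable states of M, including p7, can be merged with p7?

2

States {p2,p8} cannot be reached from the start state, so discard them.
Start with accepting vs non-accepting: {p3,p4,p5,p6,p7,p9} | {p1}.
On input a, block {p3,p4,p5,p6,p7,p9} splits into {p3,p4,p5,p7} and {p6,p9}.
Refine {p3,p4,p5,p7} on symbol b: members go to different blocks, giving {p3,p7} and {p4,p5}.
No further refinement is possible. Final partition (4 blocks): {p3,p7} | {p1} | {p6,p9} | {p4,p5}.
State p7 belongs to the block {p3,p7}, which has 2 states.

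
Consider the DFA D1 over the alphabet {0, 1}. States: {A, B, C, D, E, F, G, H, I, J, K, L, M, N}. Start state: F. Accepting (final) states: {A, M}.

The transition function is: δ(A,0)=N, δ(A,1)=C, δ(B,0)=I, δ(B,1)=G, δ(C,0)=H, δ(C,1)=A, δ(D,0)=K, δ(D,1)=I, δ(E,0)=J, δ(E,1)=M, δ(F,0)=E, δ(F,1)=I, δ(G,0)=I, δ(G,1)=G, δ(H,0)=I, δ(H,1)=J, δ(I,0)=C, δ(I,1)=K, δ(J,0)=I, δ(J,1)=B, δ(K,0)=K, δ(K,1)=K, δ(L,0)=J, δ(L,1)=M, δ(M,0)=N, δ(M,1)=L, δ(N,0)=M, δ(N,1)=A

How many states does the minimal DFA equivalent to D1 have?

States {D} cannot be reached from the start state, so discard them.
P0 = {A,M} | {B,C,E,F,G,H,I,J,K,L,N}.
Split {B,C,E,F,G,H,I,J,K,L,N} by δ(·,0) → {B,C,E,F,G,H,I,J,K,L} and {N}.
Split {B,C,E,F,G,H,I,J,K,L} by δ(·,1) → {B,F,G,H,I,J,K} and {C,E,L}.
Refine {B,F,G,H,I,J,K} on symbol 0: members go to different blocks, giving {B,G,H,J,K} and {F,I}.
On input 0, block {B,G,H,J,K} splits into {B,G,H,J} and {K}.
Refine {F,I} on symbol 1: members go to different blocks, giving {F} and {I}.
The partition is now stable with 7 blocks: {A,M} | {B,G,H,J} | {N} | {C,E,L} | {F} | {K} | {I}.

7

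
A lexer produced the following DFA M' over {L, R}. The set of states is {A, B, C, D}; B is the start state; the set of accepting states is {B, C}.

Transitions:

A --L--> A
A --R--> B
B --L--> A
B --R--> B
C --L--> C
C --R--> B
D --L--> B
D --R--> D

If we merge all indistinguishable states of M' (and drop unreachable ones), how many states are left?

States {C,D} cannot be reached from the start state, so discard them.
Initial partition by acceptance: {B} | {A}.
Stable partition: {B} | {A} — 2 equivalence classes.

2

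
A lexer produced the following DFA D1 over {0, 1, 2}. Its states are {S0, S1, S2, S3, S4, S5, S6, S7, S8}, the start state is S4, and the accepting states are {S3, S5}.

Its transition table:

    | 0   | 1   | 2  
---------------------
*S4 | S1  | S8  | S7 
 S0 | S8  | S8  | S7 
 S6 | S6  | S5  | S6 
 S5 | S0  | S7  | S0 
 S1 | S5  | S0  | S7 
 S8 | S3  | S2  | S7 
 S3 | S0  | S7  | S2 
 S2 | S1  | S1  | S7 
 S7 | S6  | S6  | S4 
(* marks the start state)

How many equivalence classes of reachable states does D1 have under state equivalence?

5

All states are reachable from the start state.
P0 = {S3,S5} | {S0,S1,S2,S4,S6,S7,S8}.
Split {S0,S1,S2,S4,S6,S7,S8} by δ(·,0) → {S0,S2,S4,S6,S7} and {S1,S8}.
On input 0, block {S0,S2,S4,S6,S7} splits into {S0,S2,S4} and {S6,S7}.
Refine {S6,S7} on symbol 1: members go to different blocks, giving {S6} and {S7}.
No further refinement is possible. Final partition (5 blocks): {S3,S5} | {S0,S2,S4} | {S1,S8} | {S6} | {S7}.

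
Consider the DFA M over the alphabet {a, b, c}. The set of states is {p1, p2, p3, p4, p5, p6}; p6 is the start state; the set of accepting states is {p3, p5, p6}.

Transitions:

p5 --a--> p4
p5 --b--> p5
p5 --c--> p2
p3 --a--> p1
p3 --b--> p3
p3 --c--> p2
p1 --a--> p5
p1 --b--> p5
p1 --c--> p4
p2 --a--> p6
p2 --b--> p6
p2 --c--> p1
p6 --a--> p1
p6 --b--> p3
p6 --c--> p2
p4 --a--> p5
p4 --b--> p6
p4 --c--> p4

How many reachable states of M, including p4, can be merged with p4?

3

Every state is reachable, so we keep all 6.
P0 = {p3,p5,p6} | {p1,p2,p4}.
Stable partition: {p3,p5,p6} | {p1,p2,p4} — 2 equivalence classes.
State p4 belongs to the block {p1,p2,p4}, which has 3 states.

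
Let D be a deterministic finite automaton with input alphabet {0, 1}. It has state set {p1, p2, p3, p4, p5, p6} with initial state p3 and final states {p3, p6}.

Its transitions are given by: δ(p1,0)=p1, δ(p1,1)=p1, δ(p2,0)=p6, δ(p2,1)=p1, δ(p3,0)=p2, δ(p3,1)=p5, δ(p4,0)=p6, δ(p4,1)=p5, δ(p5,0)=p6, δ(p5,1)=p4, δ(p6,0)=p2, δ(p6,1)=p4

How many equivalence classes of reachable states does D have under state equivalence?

Every state is reachable, so we keep all 6.
Initial partition by acceptance: {p3,p6} | {p1,p2,p4,p5}.
Refine {p1,p2,p4,p5} on symbol 0: members go to different blocks, giving {p2,p4,p5} and {p1}.
On input 1, block {p2,p4,p5} splits into {p4,p5} and {p2}.
No further refinement is possible. Final partition (4 blocks): {p3,p6} | {p4,p5} | {p1} | {p2}.

4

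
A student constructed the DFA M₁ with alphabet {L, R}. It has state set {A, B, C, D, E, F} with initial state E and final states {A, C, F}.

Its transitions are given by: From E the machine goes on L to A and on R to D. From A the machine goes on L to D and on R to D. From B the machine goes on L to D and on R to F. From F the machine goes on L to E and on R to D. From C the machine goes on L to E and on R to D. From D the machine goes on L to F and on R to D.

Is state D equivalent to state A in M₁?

No

First remove the unreachable states {B,C}; 4 states remain.
P0 = {A,F} | {D,E}.
The partition is now stable with 2 blocks: {A,F} | {D,E}.
D and A end up in different blocks, so they are distinguishable. For instance, the string 'ε' is accepted from only A.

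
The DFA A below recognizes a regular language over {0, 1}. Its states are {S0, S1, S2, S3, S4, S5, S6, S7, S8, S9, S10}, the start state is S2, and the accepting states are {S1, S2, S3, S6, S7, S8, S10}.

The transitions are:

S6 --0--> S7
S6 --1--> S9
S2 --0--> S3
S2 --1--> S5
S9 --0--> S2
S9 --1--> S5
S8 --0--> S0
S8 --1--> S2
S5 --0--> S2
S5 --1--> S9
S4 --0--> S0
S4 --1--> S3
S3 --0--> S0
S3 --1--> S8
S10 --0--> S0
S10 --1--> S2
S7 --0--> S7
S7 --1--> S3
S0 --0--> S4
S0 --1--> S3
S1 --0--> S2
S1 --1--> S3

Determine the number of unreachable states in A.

4

Starting at S2 and following transitions, the reachable set is {S0, S2, S3, S4, S5, S8, S9}. That leaves S1, S6, S7, S10 unreachable — 4 in total.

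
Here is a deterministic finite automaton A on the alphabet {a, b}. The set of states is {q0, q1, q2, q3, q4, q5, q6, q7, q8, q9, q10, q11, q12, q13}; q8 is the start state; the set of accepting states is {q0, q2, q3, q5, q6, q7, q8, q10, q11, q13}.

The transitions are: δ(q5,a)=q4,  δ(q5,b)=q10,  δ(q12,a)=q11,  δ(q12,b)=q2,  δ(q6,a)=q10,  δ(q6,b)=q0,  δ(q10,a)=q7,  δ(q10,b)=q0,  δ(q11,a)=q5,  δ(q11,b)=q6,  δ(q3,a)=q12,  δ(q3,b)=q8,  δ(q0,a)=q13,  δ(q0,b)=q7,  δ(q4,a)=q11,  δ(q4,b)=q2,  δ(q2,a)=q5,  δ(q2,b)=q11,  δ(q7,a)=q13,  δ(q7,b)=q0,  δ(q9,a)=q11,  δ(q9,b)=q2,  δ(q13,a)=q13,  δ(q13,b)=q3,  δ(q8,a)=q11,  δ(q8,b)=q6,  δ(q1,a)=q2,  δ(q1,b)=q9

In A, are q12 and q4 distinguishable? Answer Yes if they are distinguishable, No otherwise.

States {q1,q9} cannot be reached from the start state, so discard them.
P0 = {q0,q2,q3,q5,q6,q7,q8,q10,q11,q13} | {q4,q12}.
Refine {q0,q2,q3,q5,q6,q7,q8,q10,q11,q13} on symbol a: members go to different blocks, giving {q0,q2,q6,q7,q8,q10,q11,q13} and {q3,q5}.
Split {q0,q2,q6,q7,q8,q10,q11,q13} by δ(·,a) → {q0,q6,q7,q8,q10,q13} and {q2,q11}.
Split {q0,q6,q7,q8,q10,q13} by δ(·,a) → {q0,q6,q7,q10,q13} and {q8}.
Refine {q0,q6,q7,q10,q13} on symbol b: members go to different blocks, giving {q0,q6,q7,q10} and {q13}.
Refine {q0,q6,q7,q10} on symbol a: members go to different blocks, giving {q0,q7} and {q6,q10}.
Refine {q3,q5} on symbol b: members go to different blocks, giving {q3} and {q5}.
On input b, block {q2,q11} splits into {q2} and {q11}.
Refine {q6,q10} on symbol a: members go to different blocks, giving {q6} and {q10}.
Stable partition: {q0,q7} | {q4,q12} | {q3} | {q2} | {q8} | {q13} | {q6} | {q5} | {q11} | {q10} — 10 equivalence classes.
q12 and q4 lie in the same block of the stable partition, so they are equivalent — no string distinguishes them.

No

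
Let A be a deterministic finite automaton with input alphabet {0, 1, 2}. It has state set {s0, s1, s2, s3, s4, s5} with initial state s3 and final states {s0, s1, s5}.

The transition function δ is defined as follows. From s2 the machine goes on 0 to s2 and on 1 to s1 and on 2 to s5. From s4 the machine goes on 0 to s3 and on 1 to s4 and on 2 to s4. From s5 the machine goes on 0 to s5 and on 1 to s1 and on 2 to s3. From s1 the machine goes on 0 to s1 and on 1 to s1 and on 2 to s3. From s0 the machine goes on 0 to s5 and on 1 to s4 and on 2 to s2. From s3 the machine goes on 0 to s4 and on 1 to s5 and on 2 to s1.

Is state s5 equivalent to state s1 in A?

First remove the unreachable states {s0,s2}; 4 states remain.
P0 = {s1,s5} | {s3,s4}.
On input 1, block {s3,s4} splits into {s3} and {s4}.
Stable partition: {s1,s5} | {s3} | {s4} — 3 equivalence classes.
s5 and s1 lie in the same block of the stable partition, so they are equivalent — no string distinguishes them.

Yes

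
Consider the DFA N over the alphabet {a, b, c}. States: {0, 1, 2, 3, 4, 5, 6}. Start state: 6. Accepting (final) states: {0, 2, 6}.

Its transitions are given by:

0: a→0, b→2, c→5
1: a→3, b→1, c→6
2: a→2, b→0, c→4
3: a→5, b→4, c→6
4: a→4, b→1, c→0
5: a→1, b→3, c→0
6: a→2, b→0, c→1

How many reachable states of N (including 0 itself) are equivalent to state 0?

3

P0 = {0,2,6} | {1,3,4,5}.
No further refinement is possible. Final partition (2 blocks): {0,2,6} | {1,3,4,5}.
The equivalence class containing 0 is {0,2,6}, of size 3.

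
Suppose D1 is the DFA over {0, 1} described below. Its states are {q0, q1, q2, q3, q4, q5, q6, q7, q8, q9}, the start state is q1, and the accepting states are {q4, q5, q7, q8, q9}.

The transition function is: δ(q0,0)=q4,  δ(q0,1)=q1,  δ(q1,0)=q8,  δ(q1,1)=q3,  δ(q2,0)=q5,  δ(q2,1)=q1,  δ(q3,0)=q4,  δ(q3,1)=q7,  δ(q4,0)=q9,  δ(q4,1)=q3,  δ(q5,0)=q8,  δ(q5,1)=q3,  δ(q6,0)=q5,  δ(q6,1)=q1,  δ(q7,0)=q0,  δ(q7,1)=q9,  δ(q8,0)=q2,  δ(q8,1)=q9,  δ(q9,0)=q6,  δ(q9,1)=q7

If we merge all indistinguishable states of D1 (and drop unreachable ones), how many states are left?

5

Every state is reachable, so we keep all 10.
Start with accepting vs non-accepting: {q4,q5,q7,q8,q9} | {q0,q1,q2,q3,q6}.
On input 0, block {q4,q5,q7,q8,q9} splits into {q7,q8,q9} and {q4,q5}.
Split {q0,q1,q2,q3,q6} by δ(·,0) → {q0,q2,q3,q6} and {q1}.
Split {q0,q2,q3,q6} by δ(·,1) → {q0,q2,q6} and {q3}.
No further refinement is possible. Final partition (5 blocks): {q7,q8,q9} | {q0,q2,q6} | {q4,q5} | {q1} | {q3}.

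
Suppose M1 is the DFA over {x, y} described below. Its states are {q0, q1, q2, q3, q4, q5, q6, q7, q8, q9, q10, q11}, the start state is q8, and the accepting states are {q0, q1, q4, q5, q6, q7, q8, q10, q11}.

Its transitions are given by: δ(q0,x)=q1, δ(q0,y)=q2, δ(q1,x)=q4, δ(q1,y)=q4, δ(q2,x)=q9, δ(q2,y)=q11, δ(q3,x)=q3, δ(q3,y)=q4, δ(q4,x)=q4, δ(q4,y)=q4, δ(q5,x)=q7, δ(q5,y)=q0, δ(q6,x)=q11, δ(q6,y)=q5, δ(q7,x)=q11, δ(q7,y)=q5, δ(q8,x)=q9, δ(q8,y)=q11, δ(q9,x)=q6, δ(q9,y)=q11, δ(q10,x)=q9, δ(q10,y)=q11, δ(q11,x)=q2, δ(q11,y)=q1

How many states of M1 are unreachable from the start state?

BFS from q8 reaches {q0, q1, q2, q4, q5, q6, q7, q8, q9, q11}; the 2 state(s) q3, q10 are never visited.

2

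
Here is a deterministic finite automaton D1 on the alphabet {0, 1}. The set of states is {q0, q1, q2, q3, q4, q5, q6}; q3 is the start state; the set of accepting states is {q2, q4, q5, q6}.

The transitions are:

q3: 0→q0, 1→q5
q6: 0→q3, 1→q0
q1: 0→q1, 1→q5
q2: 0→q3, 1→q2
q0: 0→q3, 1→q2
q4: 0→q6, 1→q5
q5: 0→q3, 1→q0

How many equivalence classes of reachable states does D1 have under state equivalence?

4

First remove the unreachable states {q1,q4,q6}; 4 states remain.
Start with accepting vs non-accepting: {q2,q5} | {q0,q3}.
On input 1, block {q2,q5} splits into {q2} and {q5}.
On input 1, block {q0,q3} splits into {q0} and {q3}.
No further refinement is possible. Final partition (4 blocks): {q2} | {q0} | {q5} | {q3}.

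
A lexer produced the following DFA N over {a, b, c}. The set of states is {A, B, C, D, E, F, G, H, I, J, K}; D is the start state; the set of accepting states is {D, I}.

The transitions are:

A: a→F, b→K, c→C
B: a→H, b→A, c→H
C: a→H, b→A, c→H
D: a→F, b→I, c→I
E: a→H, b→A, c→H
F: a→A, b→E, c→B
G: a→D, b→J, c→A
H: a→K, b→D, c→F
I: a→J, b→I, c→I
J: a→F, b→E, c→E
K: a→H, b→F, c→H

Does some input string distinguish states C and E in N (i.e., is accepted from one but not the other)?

No

Reachable states from the start: {A,B,C,D,E,F,H,I,J,K}. Unreachable: {G} — drop them.
Start with accepting vs non-accepting: {D,I} | {A,B,C,E,F,H,J,K}.
Refine {A,B,C,E,F,H,J,K} on symbol b: members go to different blocks, giving {A,B,C,E,F,J,K} and {H}.
On input a, block {A,B,C,E,F,J,K} splits into {B,C,E,K} and {A,F,J}.
The partition is now stable with 4 blocks: {D,I} | {B,C,E,K} | {H} | {A,F,J}.
C and E lie in the same block of the stable partition, so they are equivalent — no string distinguishes them.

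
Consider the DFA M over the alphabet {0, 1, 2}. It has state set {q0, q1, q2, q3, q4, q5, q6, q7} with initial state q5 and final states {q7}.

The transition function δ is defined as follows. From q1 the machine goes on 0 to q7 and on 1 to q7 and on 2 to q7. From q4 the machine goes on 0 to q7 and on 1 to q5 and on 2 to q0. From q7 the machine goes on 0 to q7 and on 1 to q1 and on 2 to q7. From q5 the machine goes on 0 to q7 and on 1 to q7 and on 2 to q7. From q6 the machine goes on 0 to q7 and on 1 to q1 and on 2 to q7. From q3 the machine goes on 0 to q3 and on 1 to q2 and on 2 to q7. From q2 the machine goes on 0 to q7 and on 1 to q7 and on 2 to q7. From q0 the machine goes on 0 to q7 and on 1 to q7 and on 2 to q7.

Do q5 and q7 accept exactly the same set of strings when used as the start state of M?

No

First remove the unreachable states {q0,q2,q3,q4,q6}; 3 states remain.
Initial partition by acceptance: {q7} | {q1,q5}.
The partition is now stable with 2 blocks: {q7} | {q1,q5}.
q5 and q7 end up in different blocks, so they are distinguishable. For instance, the string 'ε' is accepted from only q7.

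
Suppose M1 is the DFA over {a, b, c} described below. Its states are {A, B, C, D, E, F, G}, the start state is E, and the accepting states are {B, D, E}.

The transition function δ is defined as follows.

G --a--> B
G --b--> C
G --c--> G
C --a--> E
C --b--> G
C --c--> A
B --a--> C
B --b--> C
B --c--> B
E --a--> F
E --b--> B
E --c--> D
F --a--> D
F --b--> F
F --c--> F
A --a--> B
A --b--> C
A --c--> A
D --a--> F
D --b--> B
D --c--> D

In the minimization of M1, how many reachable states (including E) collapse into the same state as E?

P0 = {B,D,E} | {A,C,F,G}.
Refine {B,D,E} on symbol b: members go to different blocks, giving {D,E} and {B}.
Split {A,C,F,G} by δ(·,a) → {A,G} and {C,F}.
Refine {C,F} on symbol b: members go to different blocks, giving {C} and {F}.
No further refinement is possible. Final partition (5 blocks): {D,E} | {A,G} | {B} | {C} | {F}.
The equivalence class containing E is {D,E}, of size 2.

2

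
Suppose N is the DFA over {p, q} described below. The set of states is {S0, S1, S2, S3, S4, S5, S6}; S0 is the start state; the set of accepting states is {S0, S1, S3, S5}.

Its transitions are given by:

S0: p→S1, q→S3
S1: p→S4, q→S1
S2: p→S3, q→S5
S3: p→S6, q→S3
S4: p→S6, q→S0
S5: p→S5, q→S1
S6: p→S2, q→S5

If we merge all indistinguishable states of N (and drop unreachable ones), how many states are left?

7

All states are reachable from the start state.
Initial partition by acceptance: {S0,S1,S3,S5} | {S2,S4,S6}.
On input p, block {S0,S1,S3,S5} splits into {S0,S5} and {S1,S3}.
On input p, block {S0,S5} splits into {S0} and {S5}.
Refine {S2,S4,S6} on symbol p: members go to different blocks, giving {S4,S6} and {S2}.
On input p, block {S4,S6} splits into {S4} and {S6}.
Split {S1,S3} by δ(·,p) → {S1} and {S3}.
Stable partition: {S0} | {S4} | {S1} | {S5} | {S2} | {S6} | {S3} — 7 equivalence classes.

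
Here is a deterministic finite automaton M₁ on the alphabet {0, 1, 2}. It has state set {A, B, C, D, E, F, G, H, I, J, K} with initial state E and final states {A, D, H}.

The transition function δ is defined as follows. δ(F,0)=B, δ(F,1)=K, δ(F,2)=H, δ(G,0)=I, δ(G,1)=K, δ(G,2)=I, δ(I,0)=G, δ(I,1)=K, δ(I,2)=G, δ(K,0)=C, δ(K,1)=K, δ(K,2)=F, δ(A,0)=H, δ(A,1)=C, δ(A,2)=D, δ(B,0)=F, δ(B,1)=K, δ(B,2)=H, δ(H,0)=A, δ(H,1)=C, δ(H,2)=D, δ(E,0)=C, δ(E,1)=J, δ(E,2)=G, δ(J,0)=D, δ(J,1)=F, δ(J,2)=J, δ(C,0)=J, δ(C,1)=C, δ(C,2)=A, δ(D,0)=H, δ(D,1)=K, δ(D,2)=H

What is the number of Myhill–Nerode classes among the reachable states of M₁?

Every state is reachable, so we keep all 11.
Start with accepting vs non-accepting: {A,D,H} | {B,C,E,F,G,I,J,K}.
Refine {B,C,E,F,G,I,J,K} on symbol 0: members go to different blocks, giving {B,C,E,F,G,I,K} and {J}.
Refine {B,C,E,F,G,I,K} on symbol 0: members go to different blocks, giving {B,E,F,G,I,K} and {C}.
Refine {A,D,H} on symbol 1: members go to different blocks, giving {A,H} and {D}.
Refine {B,E,F,G,I,K} on symbol 0: members go to different blocks, giving {B,F,G,I} and {E,K}.
Refine {B,F,G,I} on symbol 2: members go to different blocks, giving {B,F} and {G,I}.
On input 1, block {E,K} splits into {E} and {K}.
The partition is now stable with 8 blocks: {A,H} | {B,F} | {J} | {C} | {D} | {E} | {G,I} | {K}.

8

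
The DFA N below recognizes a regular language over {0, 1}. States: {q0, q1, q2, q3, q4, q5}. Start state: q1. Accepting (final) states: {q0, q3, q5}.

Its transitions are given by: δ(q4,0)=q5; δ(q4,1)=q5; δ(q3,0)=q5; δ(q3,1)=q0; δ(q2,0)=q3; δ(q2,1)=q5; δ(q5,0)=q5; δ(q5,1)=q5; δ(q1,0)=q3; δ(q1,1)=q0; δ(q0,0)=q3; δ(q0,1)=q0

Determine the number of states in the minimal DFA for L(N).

2

First remove the unreachable states {q2,q4}; 4 states remain.
Start with accepting vs non-accepting: {q0,q3,q5} | {q1}.
No further refinement is possible. Final partition (2 blocks): {q0,q3,q5} | {q1}.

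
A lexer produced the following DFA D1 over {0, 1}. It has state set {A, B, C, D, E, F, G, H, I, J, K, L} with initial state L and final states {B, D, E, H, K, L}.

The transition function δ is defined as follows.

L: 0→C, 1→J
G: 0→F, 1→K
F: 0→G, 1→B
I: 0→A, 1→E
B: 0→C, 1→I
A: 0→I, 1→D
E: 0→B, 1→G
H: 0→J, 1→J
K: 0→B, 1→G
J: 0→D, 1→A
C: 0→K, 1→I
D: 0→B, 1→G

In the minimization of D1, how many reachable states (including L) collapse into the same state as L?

Reachable states from the start: {A,B,C,D,E,F,G,I,J,K,L}. Unreachable: {H} — drop them.
Initial partition by acceptance: {B,D,E,K,L} | {A,C,F,G,I,J}.
Split {B,D,E,K,L} by δ(·,0) → {D,E,K} and {B,L}.
Refine {A,C,F,G,I,J} on symbol 0: members go to different blocks, giving {A,F,G,I} and {C,J}.
Split {A,F,G,I} by δ(·,1) → {A,G,I} and {F}.
On input 0, block {A,G,I} splits into {A,I} and {G}.
On input 1, block {B,L} splits into {B} and {L}.
No further refinement is possible. Final partition (7 blocks): {D,E,K} | {A,I} | {B} | {C,J} | {F} | {G} | {L}.
The equivalence class containing L is {L}, of size 1.

1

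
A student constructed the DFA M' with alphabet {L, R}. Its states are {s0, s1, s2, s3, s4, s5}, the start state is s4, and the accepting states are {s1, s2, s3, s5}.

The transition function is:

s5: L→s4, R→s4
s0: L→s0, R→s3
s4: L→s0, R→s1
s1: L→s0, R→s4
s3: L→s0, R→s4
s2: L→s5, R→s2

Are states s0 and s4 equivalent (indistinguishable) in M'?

Reachable states from the start: {s0,s1,s3,s4}. Unreachable: {s2,s5} — drop them.
Start with accepting vs non-accepting: {s1,s3} | {s0,s4}.
Stable partition: {s1,s3} | {s0,s4} — 2 equivalence classes.
s0 and s4 lie in the same block of the stable partition, so they are equivalent — no string distinguishes them.

Yes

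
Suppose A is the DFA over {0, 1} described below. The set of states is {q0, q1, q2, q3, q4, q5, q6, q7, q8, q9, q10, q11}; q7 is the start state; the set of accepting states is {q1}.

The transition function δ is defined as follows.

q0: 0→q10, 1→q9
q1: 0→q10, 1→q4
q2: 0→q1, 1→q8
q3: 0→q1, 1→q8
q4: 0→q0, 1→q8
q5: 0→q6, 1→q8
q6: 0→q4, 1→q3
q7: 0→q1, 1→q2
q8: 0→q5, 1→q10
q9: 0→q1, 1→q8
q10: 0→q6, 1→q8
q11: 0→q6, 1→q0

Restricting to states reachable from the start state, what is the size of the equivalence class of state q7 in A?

1

First remove the unreachable states {q11}; 11 states remain.
Start with accepting vs non-accepting: {q1} | {q0,q2,q3,q4,q5,q6,q7,q8,q9,q10}.
Split {q0,q2,q3,q4,q5,q6,q7,q8,q9,q10} by δ(·,0) → {q0,q4,q5,q6,q8,q10} and {q2,q3,q7,q9}.
Split {q0,q4,q5,q6,q8,q10} by δ(·,1) → {q4,q5,q8,q10} and {q0,q6}.
On input 0, block {q4,q5,q8,q10} splits into {q4,q5,q10} and {q8}.
Refine {q2,q3,q7,q9} on symbol 1: members go to different blocks, giving {q2,q3,q9} and {q7}.
No further refinement is possible. Final partition (6 blocks): {q1} | {q4,q5,q10} | {q2,q3,q9} | {q0,q6} | {q8} | {q7}.
The equivalence class containing q7 is {q7}, of size 1.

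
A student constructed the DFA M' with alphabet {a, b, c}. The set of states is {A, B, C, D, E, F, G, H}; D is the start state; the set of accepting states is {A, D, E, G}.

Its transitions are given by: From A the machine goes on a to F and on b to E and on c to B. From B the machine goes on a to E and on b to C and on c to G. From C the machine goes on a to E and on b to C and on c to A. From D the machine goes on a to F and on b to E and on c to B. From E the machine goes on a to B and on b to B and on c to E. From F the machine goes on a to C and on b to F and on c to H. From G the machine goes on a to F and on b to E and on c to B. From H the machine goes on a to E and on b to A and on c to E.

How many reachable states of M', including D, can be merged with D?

All states are reachable from the start state.
Start with accepting vs non-accepting: {A,D,E,G} | {B,C,F,H}.
On input b, block {A,D,E,G} splits into {A,D,G} and {E}.
Split {B,C,F,H} by δ(·,a) → {B,C,H} and {F}.
Refine {B,C,H} on symbol b: members go to different blocks, giving {B,C} and {H}.
No further refinement is possible. Final partition (5 blocks): {A,D,G} | {B,C} | {E} | {F} | {H}.
The equivalence class containing D is {A,D,G}, of size 3.

3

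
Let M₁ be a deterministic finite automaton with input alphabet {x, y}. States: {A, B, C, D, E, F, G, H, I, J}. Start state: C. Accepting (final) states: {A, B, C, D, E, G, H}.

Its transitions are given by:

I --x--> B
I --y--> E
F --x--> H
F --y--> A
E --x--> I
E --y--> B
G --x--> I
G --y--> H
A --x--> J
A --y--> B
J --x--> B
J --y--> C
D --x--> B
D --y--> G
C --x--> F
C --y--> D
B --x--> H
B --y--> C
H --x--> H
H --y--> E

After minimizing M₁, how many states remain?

3

All states are reachable from the start state.
Initial partition by acceptance: {A,B,C,D,E,G,H} | {F,I,J}.
On input x, block {A,B,C,D,E,G,H} splits into {A,C,E,G} and {B,D,H}.
Stable partition: {A,C,E,G} | {F,I,J} | {B,D,H} — 3 equivalence classes.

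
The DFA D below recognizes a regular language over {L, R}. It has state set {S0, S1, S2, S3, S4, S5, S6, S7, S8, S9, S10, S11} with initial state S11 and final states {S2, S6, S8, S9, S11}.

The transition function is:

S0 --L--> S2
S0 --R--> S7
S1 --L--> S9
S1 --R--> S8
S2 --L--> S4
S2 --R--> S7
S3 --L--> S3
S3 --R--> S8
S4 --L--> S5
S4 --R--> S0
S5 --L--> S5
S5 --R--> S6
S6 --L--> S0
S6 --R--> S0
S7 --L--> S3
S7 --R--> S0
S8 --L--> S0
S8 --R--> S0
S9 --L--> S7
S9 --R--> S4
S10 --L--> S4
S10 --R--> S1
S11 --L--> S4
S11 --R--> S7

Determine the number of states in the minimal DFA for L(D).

5

First remove the unreachable states {S1,S9,S10}; 9 states remain.
Initial partition by acceptance: {S2,S6,S8,S11} | {S0,S3,S4,S5,S7}.
On input L, block {S0,S3,S4,S5,S7} splits into {S3,S4,S5,S7} and {S0}.
Refine {S2,S6,S8,S11} on symbol L: members go to different blocks, giving {S2,S11} and {S6,S8}.
On input R, block {S3,S4,S5,S7} splits into {S3,S5} and {S4,S7}.
The partition is now stable with 5 blocks: {S2,S11} | {S3,S5} | {S0} | {S6,S8} | {S4,S7}.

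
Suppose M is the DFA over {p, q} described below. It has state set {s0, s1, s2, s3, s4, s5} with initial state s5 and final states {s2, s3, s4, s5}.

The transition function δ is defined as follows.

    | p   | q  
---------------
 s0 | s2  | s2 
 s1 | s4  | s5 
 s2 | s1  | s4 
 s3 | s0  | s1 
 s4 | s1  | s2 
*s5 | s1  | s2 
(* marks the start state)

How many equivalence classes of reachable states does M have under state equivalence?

2

First remove the unreachable states {s0,s3}; 4 states remain.
Initial partition by acceptance: {s2,s4,s5} | {s1}.
Stable partition: {s2,s4,s5} | {s1} — 2 equivalence classes.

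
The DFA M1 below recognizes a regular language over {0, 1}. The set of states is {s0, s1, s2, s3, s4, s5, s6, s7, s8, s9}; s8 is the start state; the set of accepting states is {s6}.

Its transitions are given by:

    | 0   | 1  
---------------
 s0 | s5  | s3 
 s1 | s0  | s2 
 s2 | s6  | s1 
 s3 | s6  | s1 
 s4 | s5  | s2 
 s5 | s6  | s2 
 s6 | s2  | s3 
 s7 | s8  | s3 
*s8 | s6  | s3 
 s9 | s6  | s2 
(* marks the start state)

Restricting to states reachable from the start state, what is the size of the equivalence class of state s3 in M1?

Reachable states from the start: {s0,s1,s2,s3,s5,s6,s8}. Unreachable: {s4,s7,s9} — drop them.
Initial partition by acceptance: {s6} | {s0,s1,s2,s3,s5,s8}.
Refine {s0,s1,s2,s3,s5,s8} on symbol 0: members go to different blocks, giving {s2,s3,s5,s8} and {s0,s1}.
On input 1, block {s2,s3,s5,s8} splits into {s2,s3} and {s5,s8}.
On input 0, block {s0,s1} splits into {s0} and {s1}.
The partition is now stable with 5 blocks: {s6} | {s2,s3} | {s0} | {s5,s8} | {s1}.
State s3 belongs to the block {s2,s3}, which has 2 states.

2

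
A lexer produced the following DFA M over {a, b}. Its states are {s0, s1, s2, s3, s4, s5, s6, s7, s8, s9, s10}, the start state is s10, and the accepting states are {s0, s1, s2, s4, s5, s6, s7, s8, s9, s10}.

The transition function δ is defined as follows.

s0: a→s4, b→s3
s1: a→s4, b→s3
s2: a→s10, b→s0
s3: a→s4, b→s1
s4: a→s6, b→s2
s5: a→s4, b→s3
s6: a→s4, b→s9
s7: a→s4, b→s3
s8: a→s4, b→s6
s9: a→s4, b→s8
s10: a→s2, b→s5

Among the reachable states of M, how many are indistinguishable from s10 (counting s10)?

Reachable states from the start: {s0,s1,s2,s3,s4,s5,s6,s8,s9,s10}. Unreachable: {s7} — drop them.
P0 = {s0,s1,s2,s4,s5,s6,s8,s9,s10} | {s3}.
Refine {s0,s1,s2,s4,s5,s6,s8,s9,s10} on symbol b: members go to different blocks, giving {s2,s4,s6,s8,s9,s10} and {s0,s1,s5}.
Refine {s2,s4,s6,s8,s9,s10} on symbol b: members go to different blocks, giving {s4,s6,s8,s9} and {s2,s10}.
Refine {s4,s6,s8,s9} on symbol b: members go to different blocks, giving {s6,s8,s9} and {s4}.
No further refinement is possible. Final partition (5 blocks): {s6,s8,s9} | {s3} | {s0,s1,s5} | {s2,s10} | {s4}.
State s10 belongs to the block {s2,s10}, which has 2 states.

2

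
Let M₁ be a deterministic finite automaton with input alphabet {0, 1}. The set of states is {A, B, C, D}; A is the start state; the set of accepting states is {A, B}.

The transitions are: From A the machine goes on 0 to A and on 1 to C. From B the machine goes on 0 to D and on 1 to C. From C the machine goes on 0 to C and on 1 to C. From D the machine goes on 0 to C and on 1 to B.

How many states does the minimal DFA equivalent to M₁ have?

2

States {B,D} cannot be reached from the start state, so discard them.
Initial partition by acceptance: {A} | {C}.
The partition is now stable with 2 blocks: {A} | {C}.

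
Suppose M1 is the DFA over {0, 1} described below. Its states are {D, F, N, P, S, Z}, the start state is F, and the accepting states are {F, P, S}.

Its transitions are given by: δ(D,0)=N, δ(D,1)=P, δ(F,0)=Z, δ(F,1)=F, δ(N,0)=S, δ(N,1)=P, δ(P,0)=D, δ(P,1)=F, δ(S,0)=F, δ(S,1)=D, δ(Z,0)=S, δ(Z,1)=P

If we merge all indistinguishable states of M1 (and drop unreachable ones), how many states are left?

Every state is reachable, so we keep all 6.
Initial partition by acceptance: {F,P,S} | {D,N,Z}.
On input 0, block {F,P,S} splits into {F,P} and {S}.
Split {D,N,Z} by δ(·,0) → {N,Z} and {D}.
Split {F,P} by δ(·,0) → {F} and {P}.
The partition is now stable with 5 blocks: {F} | {N,Z} | {S} | {D} | {P}.

5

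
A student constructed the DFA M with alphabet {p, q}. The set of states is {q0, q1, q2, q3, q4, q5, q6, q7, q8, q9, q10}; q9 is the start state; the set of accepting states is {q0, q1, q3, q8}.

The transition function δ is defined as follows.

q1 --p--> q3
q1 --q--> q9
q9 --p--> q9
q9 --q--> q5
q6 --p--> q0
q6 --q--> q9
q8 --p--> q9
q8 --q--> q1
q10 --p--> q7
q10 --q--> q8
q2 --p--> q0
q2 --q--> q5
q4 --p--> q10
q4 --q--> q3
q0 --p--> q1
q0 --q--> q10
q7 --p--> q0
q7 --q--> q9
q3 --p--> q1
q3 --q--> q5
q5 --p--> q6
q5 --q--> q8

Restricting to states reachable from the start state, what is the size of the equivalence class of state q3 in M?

2

First remove the unreachable states {q2,q4}; 9 states remain.
Initial partition by acceptance: {q0,q1,q3,q8} | {q5,q6,q7,q9,q10}.
Split {q0,q1,q3,q8} by δ(·,p) → {q0,q1,q3} and {q8}.
Split {q5,q6,q7,q9,q10} by δ(·,p) → {q5,q9,q10} and {q6,q7}.
Split {q5,q9,q10} by δ(·,p) → {q5,q10} and {q9}.
On input q, block {q0,q1,q3} splits into {q0,q3} and {q1}.
No further refinement is possible. Final partition (6 blocks): {q0,q3} | {q5,q10} | {q8} | {q6,q7} | {q9} | {q1}.
The equivalence class containing q3 is {q0,q3}, of size 2.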